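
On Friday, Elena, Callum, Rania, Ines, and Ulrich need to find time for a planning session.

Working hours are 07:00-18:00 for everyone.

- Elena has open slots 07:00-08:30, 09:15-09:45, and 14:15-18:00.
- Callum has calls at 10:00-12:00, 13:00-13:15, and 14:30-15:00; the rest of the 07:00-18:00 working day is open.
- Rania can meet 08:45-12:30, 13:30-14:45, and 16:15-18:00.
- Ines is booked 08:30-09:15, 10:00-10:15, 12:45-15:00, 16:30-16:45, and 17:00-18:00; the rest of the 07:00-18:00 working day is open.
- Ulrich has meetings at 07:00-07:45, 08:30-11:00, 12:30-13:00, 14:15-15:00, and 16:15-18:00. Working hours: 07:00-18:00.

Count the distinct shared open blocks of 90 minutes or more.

Callum free within 07:00–18:00: 07:00–10:00, 12:00–13:00, 13:15–14:30, 15:00–18:00.
Ines free within 07:00–18:00: 07:00–08:30, 09:15–10:00, 10:15–12:45, 15:00–16:30, 16:45–17:00.
Ulrich free within 07:00–18:00: 07:45–08:30, 11:00–12:30, 13:00–14:15, 15:00–16:15.
Elena ∩ Callum: 07:00–08:30, 09:15–09:45, 14:15–14:30, 15:00–18:00.
Elena ∩ Callum ∩ Rania: 09:15–09:45, 14:15–14:30, 16:15–18:00.
Elena ∩ Callum ∩ Rania ∩ Ines: 09:15–09:45, 16:15–16:30, 16:45–17:00.
Elena ∩ Callum ∩ Rania ∩ Ines ∩ Ulrich: (none).
Windows ≥ 90 min: (none).
That's 0 windows.

0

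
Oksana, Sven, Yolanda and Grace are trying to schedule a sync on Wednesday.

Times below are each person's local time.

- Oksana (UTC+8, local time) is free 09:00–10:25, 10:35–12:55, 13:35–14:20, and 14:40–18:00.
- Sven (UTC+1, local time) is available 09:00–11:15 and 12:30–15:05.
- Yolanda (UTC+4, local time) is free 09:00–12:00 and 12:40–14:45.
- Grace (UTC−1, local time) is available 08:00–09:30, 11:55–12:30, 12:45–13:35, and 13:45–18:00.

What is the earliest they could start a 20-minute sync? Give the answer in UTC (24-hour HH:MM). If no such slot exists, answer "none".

Oksana → UTC: 01:00–02:25, 02:35–04:55, 05:35–06:20, 06:40–10:00.
Sven → UTC: 08:00–10:15, 11:30–14:05.
Yolanda → UTC: 05:00–08:00, 08:40–10:45.
Grace → UTC: 09:00–10:30, 12:55–13:30, 13:45–14:35, 14:45–19:00.
Oksana ∩ Sven: 08:00–10:00.
Oksana ∩ Sven ∩ Yolanda: 08:40–10:00.
Oksana ∩ Sven ∩ Yolanda ∩ Grace: 09:00–10:00.
Windows ≥ 20 min: 09:00–10:00.
Earliest such window starts at 09:00.

09:00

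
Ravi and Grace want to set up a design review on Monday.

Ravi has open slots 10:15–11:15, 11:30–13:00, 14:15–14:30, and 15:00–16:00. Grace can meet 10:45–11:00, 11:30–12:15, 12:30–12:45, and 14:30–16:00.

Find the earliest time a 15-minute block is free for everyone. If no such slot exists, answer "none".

Ravi ∩ Grace: 10:45–11:00, 11:30–12:15, 12:30–12:45, 15:00–16:00.
Windows ≥ 15 min: 10:45–11:00, 11:30–12:15, 12:30–12:45, 15:00–16:00.
Earliest such window starts at 10:45.

10:45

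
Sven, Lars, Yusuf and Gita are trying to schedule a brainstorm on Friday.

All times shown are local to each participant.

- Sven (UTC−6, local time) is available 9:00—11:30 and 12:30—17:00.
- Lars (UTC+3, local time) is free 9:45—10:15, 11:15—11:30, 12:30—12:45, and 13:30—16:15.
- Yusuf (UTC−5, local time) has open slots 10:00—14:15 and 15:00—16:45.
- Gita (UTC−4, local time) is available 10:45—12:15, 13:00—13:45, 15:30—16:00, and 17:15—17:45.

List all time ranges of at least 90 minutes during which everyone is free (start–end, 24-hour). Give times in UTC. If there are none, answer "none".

Sven → UTC: 15:00–17:30, 18:30–23:00.
Lars → UTC: 06:45–07:15, 08:15–08:30, 09:30–09:45, 10:30–13:15.
Yusuf → UTC: 15:00–19:15, 20:00–21:45.
Gita → UTC: 14:45–16:15, 17:00–17:45, 19:30–20:00, 21:15–21:45.
Sven ∩ Lars: (none).
Sven ∩ Lars ∩ Yusuf: (none).
Sven ∩ Lars ∩ Yusuf ∩ Gita: (none).
Windows ≥ 90 min: (none).

none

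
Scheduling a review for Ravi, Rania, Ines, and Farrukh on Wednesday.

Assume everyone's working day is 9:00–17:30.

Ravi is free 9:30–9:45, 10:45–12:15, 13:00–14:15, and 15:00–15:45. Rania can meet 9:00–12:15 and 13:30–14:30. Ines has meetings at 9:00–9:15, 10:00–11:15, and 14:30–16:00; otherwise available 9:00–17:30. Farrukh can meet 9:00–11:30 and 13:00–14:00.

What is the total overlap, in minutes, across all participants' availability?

60 minutes

Ines free within 09:00–17:30: 09:15–10:00, 11:15–14:30, 16:00–17:30.
Ravi ∩ Rania: 09:30–09:45, 10:45–12:15, 13:30–14:15.
Ravi ∩ Rania ∩ Ines: 09:30–09:45, 11:15–12:15, 13:30–14:15.
Ravi ∩ Rania ∩ Ines ∩ Farrukh: 09:30–09:45, 11:15–11:30, 13:30–14:00.
Total common minutes: 15 + 15 + 30 = 60.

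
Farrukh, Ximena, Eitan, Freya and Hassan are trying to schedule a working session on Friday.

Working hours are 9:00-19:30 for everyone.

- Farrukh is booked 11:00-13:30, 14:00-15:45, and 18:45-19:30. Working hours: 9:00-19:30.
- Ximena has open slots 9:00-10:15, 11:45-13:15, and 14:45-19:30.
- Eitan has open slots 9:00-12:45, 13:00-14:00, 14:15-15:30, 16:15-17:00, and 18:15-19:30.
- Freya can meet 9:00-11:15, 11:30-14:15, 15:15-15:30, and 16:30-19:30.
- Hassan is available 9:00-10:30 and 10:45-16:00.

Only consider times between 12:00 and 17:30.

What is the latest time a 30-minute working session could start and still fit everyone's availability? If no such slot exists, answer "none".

none

Farrukh free within 09:00–19:30: 09:00–11:00, 13:30–14:00, 15:45–18:45.
Farrukh ∩ Ximena: 09:00–10:15, 15:45–18:45.
Farrukh ∩ Ximena ∩ Eitan: 09:00–10:15, 16:15–17:00, 18:15–18:45.
Farrukh ∩ Ximena ∩ Eitan ∩ Freya: 09:00–10:15, 16:30–17:00, 18:15–18:45.
Farrukh ∩ Ximena ∩ Eitan ∩ Freya ∩ Hassan: 09:00–10:15.
Restricted to 12:00–17:30: (none).
Windows ≥ 30 min: (none).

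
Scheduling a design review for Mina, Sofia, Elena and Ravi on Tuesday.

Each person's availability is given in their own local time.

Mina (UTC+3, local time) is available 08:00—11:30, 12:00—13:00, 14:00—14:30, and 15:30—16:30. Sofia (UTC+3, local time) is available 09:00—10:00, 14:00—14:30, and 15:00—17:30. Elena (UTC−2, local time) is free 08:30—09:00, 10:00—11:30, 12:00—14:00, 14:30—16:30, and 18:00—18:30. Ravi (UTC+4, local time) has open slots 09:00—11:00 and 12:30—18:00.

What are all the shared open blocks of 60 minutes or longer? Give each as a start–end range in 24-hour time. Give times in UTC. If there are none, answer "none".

12:30–13:30

Mina → UTC: 05:00–08:30, 09:00–10:00, 11:00–11:30, 12:30–13:30.
Sofia → UTC: 06:00–07:00, 11:00–11:30, 12:00–14:30.
Elena → UTC: 10:30–11:00, 12:00–13:30, 14:00–16:00, 16:30–18:30, 20:00–20:30.
Ravi → UTC: 05:00–07:00, 08:30–14:00.
Mina ∩ Sofia: 06:00–07:00, 11:00–11:30, 12:30–13:30.
Mina ∩ Sofia ∩ Elena: 12:30–13:30.
Mina ∩ Sofia ∩ Elena ∩ Ravi: 12:30–13:30.
Windows ≥ 60 min: 12:30–13:30.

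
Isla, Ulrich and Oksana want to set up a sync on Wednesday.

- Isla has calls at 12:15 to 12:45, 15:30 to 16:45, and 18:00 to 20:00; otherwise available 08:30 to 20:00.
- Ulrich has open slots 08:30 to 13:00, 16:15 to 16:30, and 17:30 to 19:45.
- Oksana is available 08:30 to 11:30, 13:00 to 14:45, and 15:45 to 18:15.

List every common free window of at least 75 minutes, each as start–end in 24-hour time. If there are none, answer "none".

Isla free within 08:30–20:00: 08:30–12:15, 12:45–15:30, 16:45–18:00.
Isla ∩ Ulrich: 08:30–12:15, 12:45–13:00, 17:30–18:00.
Isla ∩ Ulrich ∩ Oksana: 08:30–11:30, 17:30–18:00.
Windows ≥ 75 min: 08:30–11:30.

08:30–11:30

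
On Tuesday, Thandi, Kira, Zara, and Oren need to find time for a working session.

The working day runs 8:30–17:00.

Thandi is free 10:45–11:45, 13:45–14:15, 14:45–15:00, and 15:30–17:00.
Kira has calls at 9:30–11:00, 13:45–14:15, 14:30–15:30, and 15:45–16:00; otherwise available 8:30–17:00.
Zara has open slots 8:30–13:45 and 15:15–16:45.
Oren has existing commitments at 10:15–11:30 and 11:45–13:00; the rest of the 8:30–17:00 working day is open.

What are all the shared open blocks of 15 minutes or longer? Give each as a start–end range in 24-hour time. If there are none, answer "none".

Kira free within 08:30–17:00: 08:30–09:30, 11:00–13:45, 14:15–14:30, 15:30–15:45, 16:00–17:00.
Oren free within 08:30–17:00: 08:30–10:15, 11:30–11:45, 13:00–17:00.
Thandi ∩ Kira: 11:00–11:45, 15:30–15:45, 16:00–17:00.
Thandi ∩ Kira ∩ Zara: 11:00–11:45, 15:30–15:45, 16:00–16:45.
Thandi ∩ Kira ∩ Zara ∩ Oren: 11:30–11:45, 15:30–15:45, 16:00–16:45.
Windows ≥ 15 min: 11:30–11:45, 15:30–15:45, 16:00–16:45.

11:30–11:45, 15:30–15:45, 16:00–16:45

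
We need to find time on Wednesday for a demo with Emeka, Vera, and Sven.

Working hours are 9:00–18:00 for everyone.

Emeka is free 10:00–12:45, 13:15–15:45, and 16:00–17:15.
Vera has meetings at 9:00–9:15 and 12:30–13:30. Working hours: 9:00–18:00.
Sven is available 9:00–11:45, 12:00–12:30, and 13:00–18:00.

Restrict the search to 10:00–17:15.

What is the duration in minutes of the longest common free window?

135 minutes

Vera free within 09:00–18:00: 09:15–12:30, 13:30–18:00.
Emeka ∩ Vera: 10:00–12:30, 13:30–15:45, 16:00–17:15.
Emeka ∩ Vera ∩ Sven: 10:00–11:45, 12:00–12:30, 13:30–15:45, 16:00–17:15.
Restricted to 10:00–17:15: 10:00–11:45, 12:00–12:30, 13:30–15:45, 16:00–17:15.
Common window lengths: 105, 30, 135, 75 min; longest is 135.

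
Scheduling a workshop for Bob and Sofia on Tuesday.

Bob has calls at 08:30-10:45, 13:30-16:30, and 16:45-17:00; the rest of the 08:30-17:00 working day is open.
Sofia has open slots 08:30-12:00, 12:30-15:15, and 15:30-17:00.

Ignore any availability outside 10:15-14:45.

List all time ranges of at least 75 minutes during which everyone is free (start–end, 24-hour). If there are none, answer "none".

Bob free within 08:30–17:00: 10:45–13:30, 16:30–16:45.
Bob ∩ Sofia: 10:45–12:00, 12:30–13:30, 16:30–16:45.
Restricted to 10:15–14:45: 10:45–12:00, 12:30–13:30.
Windows ≥ 75 min: 10:45–12:00.

10:45–12:00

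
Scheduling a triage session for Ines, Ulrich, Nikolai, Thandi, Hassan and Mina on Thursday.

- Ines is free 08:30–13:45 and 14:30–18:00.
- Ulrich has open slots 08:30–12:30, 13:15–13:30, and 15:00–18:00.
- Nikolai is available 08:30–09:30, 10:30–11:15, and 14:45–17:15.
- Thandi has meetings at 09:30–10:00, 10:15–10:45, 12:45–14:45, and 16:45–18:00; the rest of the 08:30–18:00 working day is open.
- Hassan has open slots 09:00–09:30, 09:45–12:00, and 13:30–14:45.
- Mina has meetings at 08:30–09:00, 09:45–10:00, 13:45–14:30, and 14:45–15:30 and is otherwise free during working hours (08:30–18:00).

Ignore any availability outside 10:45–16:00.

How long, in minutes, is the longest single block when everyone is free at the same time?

30 minutes

Thandi free within 08:30–18:00: 08:30–09:30, 10:00–10:15, 10:45–12:45, 14:45–16:45.
Mina free within 08:30–18:00: 09:00–09:45, 10:00–13:45, 14:30–14:45, 15:30–18:00.
Ines ∩ Ulrich: 08:30–12:30, 13:15–13:30, 15:00–18:00.
Ines ∩ Ulrich ∩ Nikolai: 08:30–09:30, 10:30–11:15, 15:00–17:15.
Ines ∩ Ulrich ∩ Nikolai ∩ Thandi: 08:30–09:30, 10:45–11:15, 15:00–16:45.
Ines ∩ Ulrich ∩ Nikolai ∩ Thandi ∩ Hassan: 09:00–09:30, 10:45–11:15.
Ines ∩ Ulrich ∩ Nikolai ∩ Thandi ∩ Hassan ∩ Mina: 09:00–09:30, 10:45–11:15.
Restricted to 10:45–16:00: 10:45–11:15.
Single common window of 30 minutes.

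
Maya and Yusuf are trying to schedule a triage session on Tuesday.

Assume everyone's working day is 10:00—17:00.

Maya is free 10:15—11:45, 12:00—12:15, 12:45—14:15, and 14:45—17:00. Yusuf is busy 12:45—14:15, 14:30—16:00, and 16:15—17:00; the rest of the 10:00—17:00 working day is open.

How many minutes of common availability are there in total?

Yusuf free within 10:00–17:00: 10:00–12:45, 14:15–14:30, 16:00–16:15.
Maya ∩ Yusuf: 10:15–11:45, 12:00–12:15, 16:00–16:15.
Total common minutes: 90 + 15 + 15 = 120.

120 minutes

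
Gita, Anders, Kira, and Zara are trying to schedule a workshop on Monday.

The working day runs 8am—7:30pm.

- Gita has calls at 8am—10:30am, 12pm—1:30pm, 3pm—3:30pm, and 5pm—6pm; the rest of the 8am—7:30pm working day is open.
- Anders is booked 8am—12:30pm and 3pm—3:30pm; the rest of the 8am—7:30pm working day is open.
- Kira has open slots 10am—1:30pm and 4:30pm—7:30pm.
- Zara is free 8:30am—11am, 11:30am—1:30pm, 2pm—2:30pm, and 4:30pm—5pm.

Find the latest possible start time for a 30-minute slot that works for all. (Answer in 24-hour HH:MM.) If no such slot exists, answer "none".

Gita free within 08:00–19:30: 10:30–12:00, 13:30–15:00, 15:30–17:00, 18:00–19:30.
Anders free within 08:00–19:30: 12:30–15:00, 15:30–19:30.
Gita ∩ Anders: 13:30–15:00, 15:30–17:00, 18:00–19:30.
Gita ∩ Anders ∩ Kira: 16:30–17:00, 18:00–19:30.
Gita ∩ Anders ∩ Kira ∩ Zara: 16:30–17:00.
Windows ≥ 30 min: 16:30–17:00.
Latest start in the last window 16:30–17:00 is 17:00 − 30 min = 16:30.

16:30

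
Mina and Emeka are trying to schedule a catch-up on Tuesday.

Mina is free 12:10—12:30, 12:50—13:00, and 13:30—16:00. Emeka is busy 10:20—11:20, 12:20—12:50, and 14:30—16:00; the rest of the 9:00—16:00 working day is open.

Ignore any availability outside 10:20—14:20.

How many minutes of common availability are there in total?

Emeka free within 09:00–16:00: 09:00–10:20, 11:20–12:20, 12:50–14:30.
Mina ∩ Emeka: 12:10–12:20, 12:50–13:00, 13:30–14:30.
Restricted to 10:20–14:20: 12:10–12:20, 12:50–13:00, 13:30–14:20.
Total common minutes: 10 + 10 + 50 = 70.

70 minutes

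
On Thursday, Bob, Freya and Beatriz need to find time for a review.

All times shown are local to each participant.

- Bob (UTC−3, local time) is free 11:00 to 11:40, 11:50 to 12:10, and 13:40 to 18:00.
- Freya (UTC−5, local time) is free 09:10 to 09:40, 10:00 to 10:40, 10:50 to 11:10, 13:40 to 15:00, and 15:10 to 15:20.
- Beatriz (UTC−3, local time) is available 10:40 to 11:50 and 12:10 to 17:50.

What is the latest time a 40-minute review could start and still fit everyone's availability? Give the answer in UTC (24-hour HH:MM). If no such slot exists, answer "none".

19:20

Bob → UTC: 14:00–14:40, 14:50–15:10, 16:40–21:00.
Freya → UTC: 14:10–14:40, 15:00–15:40, 15:50–16:10, 18:40–20:00, 20:10–20:20.
Beatriz → UTC: 13:40–14:50, 15:10–20:50.
Bob ∩ Freya: 14:10–14:40, 15:00–15:10, 18:40–20:00, 20:10–20:20.
Bob ∩ Freya ∩ Beatriz: 14:10–14:40, 18:40–20:00, 20:10–20:20.
Windows ≥ 40 min: 18:40–20:00.
Latest start in the last window 18:40–20:00 is 20:00 − 40 min = 19:20.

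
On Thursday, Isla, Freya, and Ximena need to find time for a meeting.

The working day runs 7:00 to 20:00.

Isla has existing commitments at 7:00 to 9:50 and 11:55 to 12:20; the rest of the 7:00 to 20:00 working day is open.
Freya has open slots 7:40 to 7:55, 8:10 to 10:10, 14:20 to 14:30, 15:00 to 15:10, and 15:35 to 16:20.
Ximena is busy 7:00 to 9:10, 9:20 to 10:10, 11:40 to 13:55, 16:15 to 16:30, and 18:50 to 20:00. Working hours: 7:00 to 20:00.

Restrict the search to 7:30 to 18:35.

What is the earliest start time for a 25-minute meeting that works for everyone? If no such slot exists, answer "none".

Isla free within 07:00–20:00: 09:50–11:55, 12:20–20:00.
Ximena free within 07:00–20:00: 09:10–09:20, 10:10–11:40, 13:55–16:15, 16:30–18:50.
Isla ∩ Freya: 09:50–10:10, 14:20–14:30, 15:00–15:10, 15:35–16:20.
Isla ∩ Freya ∩ Ximena: 14:20–14:30, 15:00–15:10, 15:35–16:15.
Restricted to 07:30–18:35: 14:20–14:30, 15:00–15:10, 15:35–16:15.
Windows ≥ 25 min: 15:35–16:15.
Earliest such window starts at 15:35.

15:35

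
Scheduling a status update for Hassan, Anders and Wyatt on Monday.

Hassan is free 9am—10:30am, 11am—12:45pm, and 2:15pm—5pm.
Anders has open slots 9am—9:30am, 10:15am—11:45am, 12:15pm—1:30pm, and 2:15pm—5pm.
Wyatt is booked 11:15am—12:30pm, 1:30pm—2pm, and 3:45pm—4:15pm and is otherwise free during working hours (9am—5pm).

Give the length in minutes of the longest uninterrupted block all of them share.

Wyatt free within 09:00–17:00: 09:00–11:15, 12:30–13:30, 14:00–15:45, 16:15–17:00.
Hassan ∩ Anders: 09:00–09:30, 10:15–10:30, 11:00–11:45, 12:15–12:45, 14:15–17:00.
Hassan ∩ Anders ∩ Wyatt: 09:00–09:30, 10:15–10:30, 11:00–11:15, 12:30–12:45, 14:15–15:45, 16:15–17:00.
Common window lengths: 30, 15, 15, 15, 90, 45 min; longest is 90.

90 minutes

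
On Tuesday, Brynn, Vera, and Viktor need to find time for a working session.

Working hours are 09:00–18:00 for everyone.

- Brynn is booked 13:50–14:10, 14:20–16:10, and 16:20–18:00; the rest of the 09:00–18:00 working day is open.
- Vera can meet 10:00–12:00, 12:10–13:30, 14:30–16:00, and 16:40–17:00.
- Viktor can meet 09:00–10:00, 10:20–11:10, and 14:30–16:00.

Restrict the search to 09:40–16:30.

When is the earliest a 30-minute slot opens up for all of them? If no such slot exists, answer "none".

10:20

Brynn free within 09:00–18:00: 09:00–13:50, 14:10–14:20, 16:10–16:20.
Brynn ∩ Vera: 10:00–12:00, 12:10–13:30.
Brynn ∩ Vera ∩ Viktor: 10:20–11:10.
Restricted to 09:40–16:30: 10:20–11:10.
Windows ≥ 30 min: 10:20–11:10.
Earliest such window starts at 10:20.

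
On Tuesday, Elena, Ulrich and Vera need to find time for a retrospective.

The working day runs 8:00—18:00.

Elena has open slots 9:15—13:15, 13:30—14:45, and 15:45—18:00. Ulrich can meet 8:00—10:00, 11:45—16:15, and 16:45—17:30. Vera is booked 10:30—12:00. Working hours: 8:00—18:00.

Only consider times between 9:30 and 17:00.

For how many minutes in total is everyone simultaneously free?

Vera free within 08:00–18:00: 08:00–10:30, 12:00–18:00.
Elena ∩ Ulrich: 09:15–10:00, 11:45–13:15, 13:30–14:45, 15:45–16:15, 16:45–17:30.
Elena ∩ Ulrich ∩ Vera: 09:15–10:00, 12:00–13:15, 13:30–14:45, 15:45–16:15, 16:45–17:30.
Restricted to 09:30–17:00: 09:30–10:00, 12:00–13:15, 13:30–14:45, 15:45–16:15, 16:45–17:00.
Total common minutes: 30 + 75 + 75 + 30 + 15 = 225.

225 minutes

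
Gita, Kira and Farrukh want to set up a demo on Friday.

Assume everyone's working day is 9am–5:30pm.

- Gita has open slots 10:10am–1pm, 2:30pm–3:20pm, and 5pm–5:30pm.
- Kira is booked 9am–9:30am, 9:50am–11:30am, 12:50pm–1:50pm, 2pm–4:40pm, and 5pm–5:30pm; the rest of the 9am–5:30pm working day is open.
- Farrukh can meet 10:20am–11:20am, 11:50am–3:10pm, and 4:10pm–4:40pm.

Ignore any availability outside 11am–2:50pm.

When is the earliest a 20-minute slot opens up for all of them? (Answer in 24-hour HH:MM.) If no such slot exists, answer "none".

11:50

Kira free within 09:00–17:30: 09:30–09:50, 11:30–12:50, 13:50–14:00, 16:40–17:00.
Gita ∩ Kira: 11:30–12:50.
Gita ∩ Kira ∩ Farrukh: 11:50–12:50.
Restricted to 11:00–14:50: 11:50–12:50.
Windows ≥ 20 min: 11:50–12:50.
Earliest such window starts at 11:50.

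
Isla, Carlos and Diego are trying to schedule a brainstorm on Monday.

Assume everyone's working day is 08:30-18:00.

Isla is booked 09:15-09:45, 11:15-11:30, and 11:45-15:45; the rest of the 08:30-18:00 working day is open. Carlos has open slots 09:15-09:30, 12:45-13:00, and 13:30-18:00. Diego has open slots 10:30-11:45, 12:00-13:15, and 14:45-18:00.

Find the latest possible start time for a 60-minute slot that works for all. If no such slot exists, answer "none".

Isla free within 08:30–18:00: 08:30–09:15, 09:45–11:15, 11:30–11:45, 15:45–18:00.
Isla ∩ Carlos: 15:45–18:00.
Isla ∩ Carlos ∩ Diego: 15:45–18:00.
Windows ≥ 60 min: 15:45–18:00.
Latest start in the last window 15:45–18:00 is 18:00 − 60 min = 17:00.

17:00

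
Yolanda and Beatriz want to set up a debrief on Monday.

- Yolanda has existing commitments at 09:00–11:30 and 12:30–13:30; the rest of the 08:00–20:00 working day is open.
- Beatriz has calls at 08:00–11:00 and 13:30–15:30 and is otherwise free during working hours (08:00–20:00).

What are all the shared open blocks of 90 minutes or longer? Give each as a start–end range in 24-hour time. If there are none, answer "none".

15:30–20:00

Yolanda free within 08:00–20:00: 08:00–09:00, 11:30–12:30, 13:30–20:00.
Beatriz free within 08:00–20:00: 11:00–13:30, 15:30–20:00.
Yolanda ∩ Beatriz: 11:30–12:30, 15:30–20:00.
Windows ≥ 90 min: 15:30–20:00.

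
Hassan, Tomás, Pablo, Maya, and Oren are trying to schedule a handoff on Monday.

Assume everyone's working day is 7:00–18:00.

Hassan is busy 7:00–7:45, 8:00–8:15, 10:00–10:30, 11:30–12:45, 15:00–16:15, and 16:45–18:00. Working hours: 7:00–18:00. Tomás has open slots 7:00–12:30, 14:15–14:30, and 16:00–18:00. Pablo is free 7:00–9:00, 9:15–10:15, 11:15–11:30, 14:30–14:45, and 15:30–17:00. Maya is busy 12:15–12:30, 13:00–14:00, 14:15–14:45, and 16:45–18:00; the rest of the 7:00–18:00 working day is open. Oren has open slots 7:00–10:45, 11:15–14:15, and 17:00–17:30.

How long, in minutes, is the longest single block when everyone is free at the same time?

45 minutes

Hassan free within 07:00–18:00: 07:45–08:00, 08:15–10:00, 10:30–11:30, 12:45–15:00, 16:15–16:45.
Maya free within 07:00–18:00: 07:00–12:15, 12:30–13:00, 14:00–14:15, 14:45–16:45.
Hassan ∩ Tomás: 07:45–08:00, 08:15–10:00, 10:30–11:30, 14:15–14:30, 16:15–16:45.
Hassan ∩ Tomás ∩ Pablo: 07:45–08:00, 08:15–09:00, 09:15–10:00, 11:15–11:30, 16:15–16:45.
Hassan ∩ Tomás ∩ Pablo ∩ Maya: 07:45–08:00, 08:15–09:00, 09:15–10:00, 11:15–11:30, 16:15–16:45.
Hassan ∩ Tomás ∩ Pablo ∩ Maya ∩ Oren: 07:45–08:00, 08:15–09:00, 09:15–10:00, 11:15–11:30.
Common window lengths: 15, 45, 45, 15 min; longest is 45.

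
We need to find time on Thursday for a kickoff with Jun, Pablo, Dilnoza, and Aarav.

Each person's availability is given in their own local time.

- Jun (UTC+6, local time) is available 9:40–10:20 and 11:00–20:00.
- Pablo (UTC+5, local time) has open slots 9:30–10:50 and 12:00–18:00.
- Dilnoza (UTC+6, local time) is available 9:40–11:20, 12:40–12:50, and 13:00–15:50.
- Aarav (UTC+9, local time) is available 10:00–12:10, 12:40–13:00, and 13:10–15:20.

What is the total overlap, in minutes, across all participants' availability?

20 minutes

Jun → UTC: 03:40–04:20, 05:00–14:00.
Pablo → UTC: 04:30–05:50, 07:00–13:00.
Dilnoza → UTC: 03:40–05:20, 06:40–06:50, 07:00–09:50.
Aarav → UTC: 01:00–03:10, 03:40–04:00, 04:10–06:20.
Jun ∩ Pablo: 05:00–05:50, 07:00–13:00.
Jun ∩ Pablo ∩ Dilnoza: 05:00–05:20, 07:00–09:50.
Jun ∩ Pablo ∩ Dilnoza ∩ Aarav: 05:00–05:20.
Total common minutes: 20.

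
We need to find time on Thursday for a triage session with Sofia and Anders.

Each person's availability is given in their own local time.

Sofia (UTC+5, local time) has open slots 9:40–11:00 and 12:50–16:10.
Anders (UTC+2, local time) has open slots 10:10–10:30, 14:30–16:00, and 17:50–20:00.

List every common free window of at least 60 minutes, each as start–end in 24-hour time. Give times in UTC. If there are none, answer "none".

Sofia → UTC: 04:40–06:00, 07:50–11:10.
Anders → UTC: 08:10–08:30, 12:30–14:00, 15:50–18:00.
Sofia ∩ Anders: 08:10–08:30.
Windows ≥ 60 min: (none).

none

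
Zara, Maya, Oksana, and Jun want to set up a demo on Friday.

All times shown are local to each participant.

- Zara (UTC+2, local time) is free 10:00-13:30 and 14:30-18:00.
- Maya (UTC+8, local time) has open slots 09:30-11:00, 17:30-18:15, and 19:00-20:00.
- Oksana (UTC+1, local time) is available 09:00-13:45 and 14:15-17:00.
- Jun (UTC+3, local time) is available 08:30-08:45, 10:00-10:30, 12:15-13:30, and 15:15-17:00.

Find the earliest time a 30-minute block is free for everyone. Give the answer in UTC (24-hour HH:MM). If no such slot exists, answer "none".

09:30

Zara → UTC: 08:00–11:30, 12:30–16:00.
Maya → UTC: 01:30–03:00, 09:30–10:15, 11:00–12:00.
Oksana → UTC: 08:00–12:45, 13:15–16:00.
Jun → UTC: 05:30–05:45, 07:00–07:30, 09:15–10:30, 12:15–14:00.
Zara ∩ Maya: 09:30–10:15, 11:00–11:30.
Zara ∩ Maya ∩ Oksana: 09:30–10:15, 11:00–11:30.
Zara ∩ Maya ∩ Oksana ∩ Jun: 09:30–10:15.
Windows ≥ 30 min: 09:30–10:15.
Earliest such window starts at 09:30.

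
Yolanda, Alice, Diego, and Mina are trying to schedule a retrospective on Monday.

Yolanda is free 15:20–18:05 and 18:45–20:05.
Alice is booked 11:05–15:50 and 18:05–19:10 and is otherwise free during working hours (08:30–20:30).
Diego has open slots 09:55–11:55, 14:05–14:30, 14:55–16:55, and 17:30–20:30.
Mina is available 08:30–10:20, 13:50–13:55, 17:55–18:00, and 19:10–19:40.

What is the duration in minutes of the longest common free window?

30 minutes

Alice free within 08:30–20:30: 08:30–11:05, 15:50–18:05, 19:10–20:30.
Yolanda ∩ Alice: 15:50–18:05, 19:10–20:05.
Yolanda ∩ Alice ∩ Diego: 15:50–16:55, 17:30–18:05, 19:10–20:05.
Yolanda ∩ Alice ∩ Diego ∩ Mina: 17:55–18:00, 19:10–19:40.
Common window lengths: 5, 30 min; longest is 30.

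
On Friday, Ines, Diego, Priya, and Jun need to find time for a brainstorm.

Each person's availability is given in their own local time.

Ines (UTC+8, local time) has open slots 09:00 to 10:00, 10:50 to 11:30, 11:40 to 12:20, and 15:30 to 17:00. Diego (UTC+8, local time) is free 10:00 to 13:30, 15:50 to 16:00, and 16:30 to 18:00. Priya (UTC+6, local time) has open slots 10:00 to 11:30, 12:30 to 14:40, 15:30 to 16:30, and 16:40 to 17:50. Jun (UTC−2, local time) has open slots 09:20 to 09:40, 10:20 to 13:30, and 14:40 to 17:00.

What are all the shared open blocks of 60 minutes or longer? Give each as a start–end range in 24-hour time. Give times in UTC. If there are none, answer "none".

Ines → UTC: 01:00–02:00, 02:50–03:30, 03:40–04:20, 07:30–09:00.
Diego → UTC: 02:00–05:30, 07:50–08:00, 08:30–10:00.
Priya → UTC: 04:00–05:30, 06:30–08:40, 09:30–10:30, 10:40–11:50.
Jun → UTC: 11:20–11:40, 12:20–15:30, 16:40–19:00.
Ines ∩ Diego: 02:50–03:30, 03:40–04:20, 07:50–08:00, 08:30–09:00.
Ines ∩ Diego ∩ Priya: 04:00–04:20, 07:50–08:00, 08:30–08:40.
Ines ∩ Diego ∩ Priya ∩ Jun: (none).
Windows ≥ 60 min: (none).

none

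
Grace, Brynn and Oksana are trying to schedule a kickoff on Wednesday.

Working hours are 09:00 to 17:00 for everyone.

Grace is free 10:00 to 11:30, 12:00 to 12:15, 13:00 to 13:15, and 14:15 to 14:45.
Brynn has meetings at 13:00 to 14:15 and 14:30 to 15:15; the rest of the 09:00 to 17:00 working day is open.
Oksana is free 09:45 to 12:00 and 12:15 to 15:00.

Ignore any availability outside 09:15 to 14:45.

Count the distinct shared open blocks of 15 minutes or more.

Brynn free within 09:00–17:00: 09:00–13:00, 14:15–14:30, 15:15–17:00.
Grace ∩ Brynn: 10:00–11:30, 12:00–12:15, 14:15–14:30.
Grace ∩ Brynn ∩ Oksana: 10:00–11:30, 14:15–14:30.
Restricted to 09:15–14:45: 10:00–11:30, 14:15–14:30.
Windows ≥ 15 min: 10:00–11:30, 14:15–14:30.
That's 2 windows.

2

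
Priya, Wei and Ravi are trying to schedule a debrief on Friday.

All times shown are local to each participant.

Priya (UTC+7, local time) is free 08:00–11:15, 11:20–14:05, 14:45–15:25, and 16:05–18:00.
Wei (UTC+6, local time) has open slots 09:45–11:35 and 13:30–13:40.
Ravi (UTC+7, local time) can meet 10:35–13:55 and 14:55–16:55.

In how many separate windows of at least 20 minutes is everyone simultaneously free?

Priya → UTC: 01:00–04:15, 04:20–07:05, 07:45–08:25, 09:05–11:00.
Wei → UTC: 03:45–05:35, 07:30–07:40.
Ravi → UTC: 03:35–06:55, 07:55–09:55.
Priya ∩ Wei: 03:45–04:15, 04:20–05:35.
Priya ∩ Wei ∩ Ravi: 03:45–04:15, 04:20–05:35.
Windows ≥ 20 min: 03:45–04:15, 04:20–05:35.
That's 2 windows.

2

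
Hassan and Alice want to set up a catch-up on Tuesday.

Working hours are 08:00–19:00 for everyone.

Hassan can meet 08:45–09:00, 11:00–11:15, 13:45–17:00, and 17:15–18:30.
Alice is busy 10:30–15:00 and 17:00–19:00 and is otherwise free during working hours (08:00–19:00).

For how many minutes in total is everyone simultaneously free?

Alice free within 08:00–19:00: 08:00–10:30, 15:00–17:00.
Hassan ∩ Alice: 08:45–09:00, 15:00–17:00.
Total common minutes: 15 + 120 = 135.

135 minutes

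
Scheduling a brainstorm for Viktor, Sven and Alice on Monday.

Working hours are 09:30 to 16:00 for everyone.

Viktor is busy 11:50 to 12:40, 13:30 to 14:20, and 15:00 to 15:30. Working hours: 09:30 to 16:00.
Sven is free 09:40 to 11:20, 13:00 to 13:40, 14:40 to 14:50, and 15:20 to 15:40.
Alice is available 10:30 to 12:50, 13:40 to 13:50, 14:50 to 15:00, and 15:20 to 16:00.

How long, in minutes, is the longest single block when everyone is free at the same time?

50 minutes

Viktor free within 09:30–16:00: 09:30–11:50, 12:40–13:30, 14:20–15:00, 15:30–16:00.
Viktor ∩ Sven: 09:40–11:20, 13:00–13:30, 14:40–14:50, 15:30–15:40.
Viktor ∩ Sven ∩ Alice: 10:30–11:20, 15:30–15:40.
Common window lengths: 50, 10 min; longest is 50.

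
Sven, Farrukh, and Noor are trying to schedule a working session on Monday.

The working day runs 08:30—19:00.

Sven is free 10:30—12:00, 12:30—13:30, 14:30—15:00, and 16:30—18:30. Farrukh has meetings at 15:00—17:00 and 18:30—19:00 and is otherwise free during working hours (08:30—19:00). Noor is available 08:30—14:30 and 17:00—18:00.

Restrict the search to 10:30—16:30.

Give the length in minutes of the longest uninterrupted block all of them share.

90 minutes

Farrukh free within 08:30–19:00: 08:30–15:00, 17:00–18:30.
Sven ∩ Farrukh: 10:30–12:00, 12:30–13:30, 14:30–15:00, 17:00–18:30.
Sven ∩ Farrukh ∩ Noor: 10:30–12:00, 12:30–13:30, 17:00–18:00.
Restricted to 10:30–16:30: 10:30–12:00, 12:30–13:30.
Common window lengths: 90, 60 min; longest is 90.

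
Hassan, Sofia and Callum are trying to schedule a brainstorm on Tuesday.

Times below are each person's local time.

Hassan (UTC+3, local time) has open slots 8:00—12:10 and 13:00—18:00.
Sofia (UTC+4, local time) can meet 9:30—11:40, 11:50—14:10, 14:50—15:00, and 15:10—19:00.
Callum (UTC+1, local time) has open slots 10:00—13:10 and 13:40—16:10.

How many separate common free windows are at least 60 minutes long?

Hassan → UTC: 05:00–09:10, 10:00–15:00.
Sofia → UTC: 05:30–07:40, 07:50–10:10, 10:50–11:00, 11:10–15:00.
Callum → UTC: 09:00–12:10, 12:40–15:10.
Hassan ∩ Sofia: 05:30–07:40, 07:50–09:10, 10:00–10:10, 10:50–11:00, 11:10–15:00.
Hassan ∩ Sofia ∩ Callum: 09:00–09:10, 10:00–10:10, 10:50–11:00, 11:10–12:10, 12:40–15:00.
Windows ≥ 60 min: 11:10–12:10, 12:40–15:00.
That's 2 windows.

2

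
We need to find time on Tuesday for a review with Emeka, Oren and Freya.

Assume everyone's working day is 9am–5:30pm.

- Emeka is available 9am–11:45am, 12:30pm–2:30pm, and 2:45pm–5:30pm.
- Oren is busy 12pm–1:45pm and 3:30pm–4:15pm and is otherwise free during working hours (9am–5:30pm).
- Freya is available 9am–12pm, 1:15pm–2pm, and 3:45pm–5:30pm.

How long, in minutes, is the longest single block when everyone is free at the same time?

165 minutes

Oren free within 09:00–17:30: 09:00–12:00, 13:45–15:30, 16:15–17:30.
Emeka ∩ Oren: 09:00–11:45, 13:45–14:30, 14:45–15:30, 16:15–17:30.
Emeka ∩ Oren ∩ Freya: 09:00–11:45, 13:45–14:00, 16:15–17:30.
Common window lengths: 165, 15, 75 min; longest is 165.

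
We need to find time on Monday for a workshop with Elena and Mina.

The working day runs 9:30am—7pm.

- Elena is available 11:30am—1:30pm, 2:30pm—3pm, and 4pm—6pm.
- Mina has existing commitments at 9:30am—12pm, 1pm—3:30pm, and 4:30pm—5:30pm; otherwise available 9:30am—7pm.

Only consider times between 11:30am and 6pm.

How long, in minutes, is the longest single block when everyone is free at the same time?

60 minutes

Mina free within 09:30–19:00: 12:00–13:00, 15:30–16:30, 17:30–19:00.
Elena ∩ Mina: 12:00–13:00, 16:00–16:30, 17:30–18:00.
Restricted to 11:30–18:00: 12:00–13:00, 16:00–16:30, 17:30–18:00.
Common window lengths: 60, 30, 30 min; longest is 60.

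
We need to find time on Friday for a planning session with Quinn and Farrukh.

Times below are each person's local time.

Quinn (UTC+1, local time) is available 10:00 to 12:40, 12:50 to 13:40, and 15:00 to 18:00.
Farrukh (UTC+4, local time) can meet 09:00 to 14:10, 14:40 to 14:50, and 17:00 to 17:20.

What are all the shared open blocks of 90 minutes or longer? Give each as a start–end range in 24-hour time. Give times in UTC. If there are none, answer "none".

none

Quinn → UTC: 09:00–11:40, 11:50–12:40, 14:00–17:00.
Farrukh → UTC: 05:00–10:10, 10:40–10:50, 13:00–13:20.
Quinn ∩ Farrukh: 09:00–10:10, 10:40–10:50.
Windows ≥ 90 min: (none).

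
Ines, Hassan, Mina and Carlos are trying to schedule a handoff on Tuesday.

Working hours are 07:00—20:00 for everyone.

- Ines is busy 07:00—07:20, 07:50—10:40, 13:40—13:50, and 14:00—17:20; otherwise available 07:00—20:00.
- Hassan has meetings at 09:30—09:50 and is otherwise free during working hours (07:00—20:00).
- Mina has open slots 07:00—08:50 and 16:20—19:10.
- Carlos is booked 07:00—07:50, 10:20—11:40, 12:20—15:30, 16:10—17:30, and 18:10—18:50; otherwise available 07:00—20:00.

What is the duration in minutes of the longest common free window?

40 minutes

Ines free within 07:00–20:00: 07:20–07:50, 10:40–13:40, 13:50–14:00, 17:20–20:00.
Hassan free within 07:00–20:00: 07:00–09:30, 09:50–20:00.
Carlos free within 07:00–20:00: 07:50–10:20, 11:40–12:20, 15:30–16:10, 17:30–18:10, 18:50–20:00.
Ines ∩ Hassan: 07:20–07:50, 10:40–13:40, 13:50–14:00, 17:20–20:00.
Ines ∩ Hassan ∩ Mina: 07:20–07:50, 17:20–19:10.
Ines ∩ Hassan ∩ Mina ∩ Carlos: 17:30–18:10, 18:50–19:10.
Common window lengths: 40, 20 min; longest is 40.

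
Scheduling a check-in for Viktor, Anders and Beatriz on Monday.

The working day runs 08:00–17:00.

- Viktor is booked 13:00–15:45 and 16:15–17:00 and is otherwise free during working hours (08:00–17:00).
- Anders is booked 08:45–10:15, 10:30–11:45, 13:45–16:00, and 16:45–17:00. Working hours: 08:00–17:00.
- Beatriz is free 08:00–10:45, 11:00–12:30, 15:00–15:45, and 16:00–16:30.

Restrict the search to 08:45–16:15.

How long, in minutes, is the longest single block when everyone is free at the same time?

Viktor free within 08:00–17:00: 08:00–13:00, 15:45–16:15.
Anders free within 08:00–17:00: 08:00–08:45, 10:15–10:30, 11:45–13:45, 16:00–16:45.
Viktor ∩ Anders: 08:00–08:45, 10:15–10:30, 11:45–13:00, 16:00–16:15.
Viktor ∩ Anders ∩ Beatriz: 08:00–08:45, 10:15–10:30, 11:45–12:30, 16:00–16:15.
Restricted to 08:45–16:15: 10:15–10:30, 11:45–12:30, 16:00–16:15.
Common window lengths: 15, 45, 15 min; longest is 45.

45 minutes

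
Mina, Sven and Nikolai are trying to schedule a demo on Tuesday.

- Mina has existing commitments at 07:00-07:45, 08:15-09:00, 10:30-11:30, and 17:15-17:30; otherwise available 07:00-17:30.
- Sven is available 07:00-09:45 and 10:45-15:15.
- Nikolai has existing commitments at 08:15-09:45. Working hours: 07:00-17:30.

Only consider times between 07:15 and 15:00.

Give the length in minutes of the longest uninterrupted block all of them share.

210 minutes

Mina free within 07:00–17:30: 07:45–08:15, 09:00–10:30, 11:30–17:15.
Nikolai free within 07:00–17:30: 07:00–08:15, 09:45–17:30.
Mina ∩ Sven: 07:45–08:15, 09:00–09:45, 11:30–15:15.
Mina ∩ Sven ∩ Nikolai: 07:45–08:15, 11:30–15:15.
Restricted to 07:15–15:00: 07:45–08:15, 11:30–15:00.
Common window lengths: 30, 210 min; longest is 210.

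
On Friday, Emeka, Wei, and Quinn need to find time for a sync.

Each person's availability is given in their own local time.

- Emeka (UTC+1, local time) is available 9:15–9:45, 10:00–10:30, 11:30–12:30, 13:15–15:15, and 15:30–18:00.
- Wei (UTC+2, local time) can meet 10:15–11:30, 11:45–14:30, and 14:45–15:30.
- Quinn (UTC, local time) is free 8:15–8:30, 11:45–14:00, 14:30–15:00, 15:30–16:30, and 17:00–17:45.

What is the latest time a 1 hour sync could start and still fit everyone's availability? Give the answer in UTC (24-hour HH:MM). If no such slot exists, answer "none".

none

Emeka → UTC: 08:15–08:45, 09:00–09:30, 10:30–11:30, 12:15–14:15, 14:30–17:00.
Wei → UTC: 08:15–09:30, 09:45–12:30, 12:45–13:30.
Quinn → UTC: 08:15–08:30, 11:45–14:00, 14:30–15:00, 15:30–16:30, 17:00–17:45.
Emeka ∩ Wei: 08:15–08:45, 09:00–09:30, 10:30–11:30, 12:15–12:30, 12:45–13:30.
Emeka ∩ Wei ∩ Quinn: 08:15–08:30, 12:15–12:30, 12:45–13:30.
Windows ≥ 60 min: (none).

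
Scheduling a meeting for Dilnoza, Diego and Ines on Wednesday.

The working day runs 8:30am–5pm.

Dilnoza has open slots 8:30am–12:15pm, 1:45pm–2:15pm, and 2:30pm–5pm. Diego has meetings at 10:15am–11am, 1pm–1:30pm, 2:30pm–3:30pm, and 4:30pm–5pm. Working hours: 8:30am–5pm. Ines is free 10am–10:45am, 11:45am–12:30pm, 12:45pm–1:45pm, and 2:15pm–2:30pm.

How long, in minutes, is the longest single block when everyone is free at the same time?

Diego free within 08:30–17:00: 08:30–10:15, 11:00–13:00, 13:30–14:30, 15:30–16:30.
Dilnoza ∩ Diego: 08:30–10:15, 11:00–12:15, 13:45–14:15, 15:30–16:30.
Dilnoza ∩ Diego ∩ Ines: 10:00–10:15, 11:45–12:15.
Common window lengths: 15, 30 min; longest is 30.

30 minutes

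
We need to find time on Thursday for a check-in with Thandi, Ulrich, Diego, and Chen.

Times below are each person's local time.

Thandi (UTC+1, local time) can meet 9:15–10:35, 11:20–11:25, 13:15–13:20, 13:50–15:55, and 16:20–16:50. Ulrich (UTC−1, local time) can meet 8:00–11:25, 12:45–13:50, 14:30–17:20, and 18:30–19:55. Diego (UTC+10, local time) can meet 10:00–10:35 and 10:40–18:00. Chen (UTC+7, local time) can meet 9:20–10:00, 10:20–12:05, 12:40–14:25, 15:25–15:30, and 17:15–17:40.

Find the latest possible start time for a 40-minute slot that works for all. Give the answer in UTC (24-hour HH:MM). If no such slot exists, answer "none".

none

Thandi → UTC: 08:15–09:35, 10:20–10:25, 12:15–12:20, 12:50–14:55, 15:20–15:50.
Ulrich → UTC: 09:00–12:25, 13:45–14:50, 15:30–18:20, 19:30–20:55.
Diego → UTC: 00:00–00:35, 00:40–08:00.
Chen → UTC: 02:20–03:00, 03:20–05:05, 05:40–07:25, 08:25–08:30, 10:15–10:40.
Thandi ∩ Ulrich: 09:00–09:35, 10:20–10:25, 12:15–12:20, 13:45–14:50, 15:30–15:50.
Thandi ∩ Ulrich ∩ Diego: (none).
Thandi ∩ Ulrich ∩ Diego ∩ Chen: (none).
Windows ≥ 40 min: (none).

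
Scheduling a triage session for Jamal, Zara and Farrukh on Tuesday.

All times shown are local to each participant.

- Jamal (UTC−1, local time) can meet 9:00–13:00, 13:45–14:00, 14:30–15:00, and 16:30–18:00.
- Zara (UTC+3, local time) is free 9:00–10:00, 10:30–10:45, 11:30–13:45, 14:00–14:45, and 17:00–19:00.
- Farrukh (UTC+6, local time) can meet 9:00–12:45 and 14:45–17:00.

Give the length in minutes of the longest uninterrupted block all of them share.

45 minutes

Jamal → UTC: 10:00–14:00, 14:45–15:00, 15:30–16:00, 17:30–19:00.
Zara → UTC: 06:00–07:00, 07:30–07:45, 08:30–10:45, 11:00–11:45, 14:00–16:00.
Farrukh → UTC: 03:00–06:45, 08:45–11:00.
Jamal ∩ Zara: 10:00–10:45, 11:00–11:45, 14:45–15:00, 15:30–16:00.
Jamal ∩ Zara ∩ Farrukh: 10:00–10:45.
Single common window of 45 minutes.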